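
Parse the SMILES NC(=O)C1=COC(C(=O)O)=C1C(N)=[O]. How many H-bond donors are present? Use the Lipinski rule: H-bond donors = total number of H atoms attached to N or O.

Donors: find every N or O and count the H atoms it carries.
  atom 1 (N): bond orders sum to 1 → 2 H
  atom 3 (O): bond orders sum to 2 → 0 H
  atom 6 (O): bond orders sum to 2 → 0 H
  atom 9 (O): bond orders sum to 2 → 0 H
  atom 10 (O): bond orders sum to 1 → 1 H
  atom 13 (N): bond orders sum to 1 → 2 H
  atom 14 (O): bond orders sum to 2 → 0 H
Lipinski HBD = 5.

5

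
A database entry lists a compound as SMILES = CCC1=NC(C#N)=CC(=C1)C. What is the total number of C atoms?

9

Count every carbon token in the SMILES (each C, including those in ring-closure positions and inside branches).
Carbon count: 9.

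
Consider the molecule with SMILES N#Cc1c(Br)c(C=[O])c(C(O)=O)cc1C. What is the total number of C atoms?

10

Count every carbon token in the SMILES (each C, including those in ring-closure positions and inside branches).
Carbon count: 10.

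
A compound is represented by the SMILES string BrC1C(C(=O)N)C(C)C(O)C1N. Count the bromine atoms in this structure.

1

Scan the SMILES for Br atoms (remember two-letter symbols like Cl and Br are single atoms).
Bromine count: 1.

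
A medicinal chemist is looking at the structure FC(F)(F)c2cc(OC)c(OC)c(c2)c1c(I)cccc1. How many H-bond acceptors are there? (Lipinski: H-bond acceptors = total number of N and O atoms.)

N atoms: 0; O atoms: 2.
Lipinski HBA = 0 + 2 = 2.

2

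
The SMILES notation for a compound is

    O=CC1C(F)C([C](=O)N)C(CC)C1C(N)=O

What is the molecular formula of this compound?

C10H15FN2O3

Walk through each heavy atom and fill implicit hydrogens from standard valence (C 4, N 3, O 2, S 2, halogen 1):
  atom 1: O, bond orders sum to 2 (valence 2) → 0 H
  atom 2: C, bond orders sum to 3 (valence 4) → 1 H
  atom 3: C, bond orders sum to 3 (valence 4) → 1 H
  atom 4: C, bond orders sum to 3 (valence 4) → 1 H
  atom 5: F (halogen, monovalent) → 0 H
  atom 6: C, bond orders sum to 3 (valence 4) → 1 H
  atom 7: C with explicit H count 0
  atom 8: O, bond orders sum to 2 (valence 2) → 0 H
  atom 9: N, bond orders sum to 1 (valence 3) → 2 H
  atom 10: C, bond orders sum to 3 (valence 4) → 1 H
  atom 11: C, bond orders sum to 2 (valence 4) → 2 H
  atom 12: C, bond orders sum to 1 (valence 4) → 3 H
  atom 13: C, bond orders sum to 3 (valence 4) → 1 H
  atom 14: C, bond orders sum to 4 (valence 4) → 0 H
  atom 15: N, bond orders sum to 1 (valence 3) → 2 H
  atom 16: O, bond orders sum to 2 (valence 2) → 0 H
Totals → C:10, H:15, F:1, N:2, O:3.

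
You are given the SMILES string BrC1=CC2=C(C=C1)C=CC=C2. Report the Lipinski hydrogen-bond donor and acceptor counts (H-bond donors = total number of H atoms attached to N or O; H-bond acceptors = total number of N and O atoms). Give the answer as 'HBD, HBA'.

0, 0

Donors: find every N or O and count the H atoms it carries.
  (no N or O atoms present)
Lipinski HBD = 0.
Acceptors: N atoms = 0, O atoms = 0 → HBA = 0.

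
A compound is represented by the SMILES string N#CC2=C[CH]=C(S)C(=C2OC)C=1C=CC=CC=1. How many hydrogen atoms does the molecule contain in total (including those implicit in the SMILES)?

Walk through each heavy atom and fill implicit hydrogens from standard valence (C 4, N 3, O 2, S 2, halogen 1):
  atom 1: N, bond orders sum to 3 (valence 3) → 0 H
  atom 2: C, bond orders sum to 4 (valence 4) → 0 H
  atom 3: C, bond orders sum to 4 (valence 4) → 0 H
  atom 4: C, bond orders sum to 3 (valence 4) → 1 H
  atom 5: C with explicit H count 1
  atom 6: C, bond orders sum to 4 (valence 4) → 0 H
  atom 7: S, bond orders sum to 1 (valence 2) → 1 H
  atom 8: C, bond orders sum to 4 (valence 4) → 0 H
  atom 9: C, bond orders sum to 4 (valence 4) → 0 H
  atom 10: O, bond orders sum to 2 (valence 2) → 0 H
  atom 11: C, bond orders sum to 1 (valence 4) → 3 H
  atom 12: C, bond orders sum to 4 (valence 4) → 0 H
  atom 13: C, bond orders sum to 3 (valence 4) → 1 H
  atom 14: C, bond orders sum to 3 (valence 4) → 1 H
  atom 15: C, bond orders sum to 3 (valence 4) → 1 H
  atom 16: C, bond orders sum to 3 (valence 4) → 1 H
  atom 17: C, bond orders sum to 3 (valence 4) → 1 H
Total hydrogens: 11.

11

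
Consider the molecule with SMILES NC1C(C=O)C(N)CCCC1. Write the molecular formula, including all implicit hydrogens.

C8H16N2O

Walk through each heavy atom and fill implicit hydrogens from standard valence (C 4, N 3, O 2, S 2, halogen 1):
  atom 1: N, bond orders sum to 1 (valence 3) → 2 H
  atom 2: C, bond orders sum to 3 (valence 4) → 1 H
  atom 3: C, bond orders sum to 3 (valence 4) → 1 H
  atom 4: C, bond orders sum to 3 (valence 4) → 1 H
  atom 5: O, bond orders sum to 2 (valence 2) → 0 H
  atom 6: C, bond orders sum to 3 (valence 4) → 1 H
  atom 7: N, bond orders sum to 1 (valence 3) → 2 H
  atom 8: C, bond orders sum to 2 (valence 4) → 2 H
  atom 9: C, bond orders sum to 2 (valence 4) → 2 H
  atom 10: C, bond orders sum to 2 (valence 4) → 2 H
  atom 11: C, bond orders sum to 2 (valence 4) → 2 H
Totals → C:8, H:16, N:2, O:1.
In Hill order: C8H16N2O.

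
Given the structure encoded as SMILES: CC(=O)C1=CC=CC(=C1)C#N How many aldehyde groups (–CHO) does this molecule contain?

Scan the SMILES for the aldehyde motif — none present.
Groups that are present: 1 ketone, 1 nitrile.

0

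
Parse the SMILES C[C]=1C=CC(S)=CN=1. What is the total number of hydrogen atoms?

Walk through each heavy atom and fill implicit hydrogens from standard valence (C 4, N 3, O 2, S 2, halogen 1):
  atom 1: C, bond orders sum to 1 (valence 4) → 3 H
  atom 2: C with explicit H count 0
  atom 3: C, bond orders sum to 3 (valence 4) → 1 H
  atom 4: C, bond orders sum to 3 (valence 4) → 1 H
  atom 5: C, bond orders sum to 4 (valence 4) → 0 H
  atom 6: S, bond orders sum to 1 (valence 2) → 1 H
  atom 7: C, bond orders sum to 3 (valence 4) → 1 H
  atom 8: N, bond orders sum to 3 (valence 3) → 0 H
Total hydrogens: 7.

7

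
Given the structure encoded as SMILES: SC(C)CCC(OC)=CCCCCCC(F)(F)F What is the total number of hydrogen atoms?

Walk through each heavy atom and fill implicit hydrogens from standard valence (C 4, N 3, O 2, S 2, halogen 1):
  atom 1: S, bond orders sum to 1 (valence 2) → 1 H
  atom 2: C, bond orders sum to 3 (valence 4) → 1 H
  atom 3: C, bond orders sum to 1 (valence 4) → 3 H
  atom 4: C, bond orders sum to 2 (valence 4) → 2 H
  atom 5: C, bond orders sum to 2 (valence 4) → 2 H
  atom 6: C, bond orders sum to 4 (valence 4) → 0 H
  atom 7: O, bond orders sum to 2 (valence 2) → 0 H
  atom 8: C, bond orders sum to 1 (valence 4) → 3 H
  atom 9: C, bond orders sum to 3 (valence 4) → 1 H
  atom 10: C, bond orders sum to 2 (valence 4) → 2 H
  atom 11: C, bond orders sum to 2 (valence 4) → 2 H
  atom 12: C, bond orders sum to 2 (valence 4) → 2 H
  atom 13: C, bond orders sum to 2 (valence 4) → 2 H
  atom 14: C, bond orders sum to 2 (valence 4) → 2 H
  atom 15: C, bond orders sum to 4 (valence 4) → 0 H
  atom 16: F (halogen, monovalent) → 0 H
  atom 17: F (halogen, monovalent) → 0 H
  atom 18: F (halogen, monovalent) → 0 H
Total hydrogens: 23.

23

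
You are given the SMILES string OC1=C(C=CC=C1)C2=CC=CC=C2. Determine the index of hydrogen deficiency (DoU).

8

Molecular formula: C12H10O.
DoU = (2C + 2 + N − H − X) / 2, where X is the halogen count and O/S are ignored.
    = (2·12 + 2 + 0 − 10 − 0) / 2 = 16 / 2 = 8.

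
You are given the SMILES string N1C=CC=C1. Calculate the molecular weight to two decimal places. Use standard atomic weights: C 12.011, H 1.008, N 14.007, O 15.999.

First, the molecular formula is C4H5N (counting implicit H from valence).
  C: 4 × 12.011 = 48.044
  H: 5 × 1.008 = 5.040
  N: 1 × 14.007 = 14.007
Sum: 4×12.011 + 5×1.008 + 1×14.007 = 67.091 → 67.09 g/mol.

67.09 g/mol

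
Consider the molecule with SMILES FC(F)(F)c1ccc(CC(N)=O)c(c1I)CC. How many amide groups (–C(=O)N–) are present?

The amide motif appears at heavy-atom position 10 in the SMILES.
Amide count: 1.

1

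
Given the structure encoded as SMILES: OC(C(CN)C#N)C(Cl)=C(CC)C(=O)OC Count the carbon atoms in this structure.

10

Count every carbon token in the SMILES (each C, including those in ring-closure positions and inside branches).
Carbon count: 10.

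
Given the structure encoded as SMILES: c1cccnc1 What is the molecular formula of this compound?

Walk through each heavy atom and fill implicit hydrogens from standard valence (C 4, N 3, O 2, S 2, halogen 1); for lowercase aromatic atoms, an aromatic c carries 1 H when it has two neighbours and 0 H with three, and aromatic n carries 0 H:
  atom 1: aromatic c, 2 neighbours → 1 H
  atom 2: aromatic c, 2 neighbours → 1 H
  atom 3: aromatic c, 2 neighbours → 1 H
  atom 4: aromatic c, 2 neighbours → 1 H
  atom 5: aromatic n, 2 neighbours → 0 H
  atom 6: aromatic c, 2 neighbours → 1 H
Totals → C:5, H:5, N:1.

C5H5N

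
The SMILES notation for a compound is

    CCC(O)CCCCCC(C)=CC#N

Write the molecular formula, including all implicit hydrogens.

C12H21NO

Walk through each heavy atom and fill implicit hydrogens from standard valence (C 4, N 3, O 2, S 2, halogen 1):
  atom 1: C, bond orders sum to 1 (valence 4) → 3 H
  atom 2: C, bond orders sum to 2 (valence 4) → 2 H
  atom 3: C, bond orders sum to 3 (valence 4) → 1 H
  atom 4: O, bond orders sum to 1 (valence 2) → 1 H
  atom 5: C, bond orders sum to 2 (valence 4) → 2 H
  atom 6: C, bond orders sum to 2 (valence 4) → 2 H
  atom 7: C, bond orders sum to 2 (valence 4) → 2 H
  atom 8: C, bond orders sum to 2 (valence 4) → 2 H
  atom 9: C, bond orders sum to 2 (valence 4) → 2 H
  atom 10: C, bond orders sum to 4 (valence 4) → 0 H
  atom 11: C, bond orders sum to 1 (valence 4) → 3 H
  atom 12: C, bond orders sum to 3 (valence 4) → 1 H
  atom 13: C, bond orders sum to 4 (valence 4) → 0 H
  atom 14: N, bond orders sum to 3 (valence 3) → 0 H
Totals → C:12, H:21, N:1, O:1.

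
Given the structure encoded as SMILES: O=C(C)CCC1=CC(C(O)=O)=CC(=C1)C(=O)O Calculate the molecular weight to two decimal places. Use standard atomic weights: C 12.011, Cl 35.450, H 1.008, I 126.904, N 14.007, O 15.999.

236.22 g/mol

First, the molecular formula is C12H12O5 (counting implicit H from valence).
  C: 12 × 12.011 = 144.132
  H: 12 × 1.008 = 12.096
  O: 5 × 15.999 = 79.995
Sum: 12×12.011 + 12×1.008 + 5×15.999 = 236.223 → 236.22 g/mol.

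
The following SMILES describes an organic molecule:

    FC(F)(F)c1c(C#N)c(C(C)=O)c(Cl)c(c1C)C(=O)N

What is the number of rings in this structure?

1

In SMILES, each pair of matching ring-closure digits denotes one ring-closing bond; the number of such bonds equals the number of independent rings.
Ring-closure bonds here: 1.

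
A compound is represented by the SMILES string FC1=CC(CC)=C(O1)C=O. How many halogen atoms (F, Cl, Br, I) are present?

Halogen atoms appear at heavy-atom position 1 (1×F).
Other groups present: 1 aldehyde.
Halogen count: 1.

1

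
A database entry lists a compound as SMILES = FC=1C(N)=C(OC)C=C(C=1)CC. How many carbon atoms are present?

Count every carbon token in the SMILES (each C, including those in ring-closure positions and inside branches).
Carbon count: 9.

9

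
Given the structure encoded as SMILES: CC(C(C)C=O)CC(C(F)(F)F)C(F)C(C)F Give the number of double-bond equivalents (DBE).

Degree of unsaturation = (number of rings) + (number of π bonds).
Ring closures in the SMILES: 0.
π bonds: 1 double bond (each 1 DoU) → 1 DoU from unsaturation.
Total DoU = 0 + 1 = 1.

1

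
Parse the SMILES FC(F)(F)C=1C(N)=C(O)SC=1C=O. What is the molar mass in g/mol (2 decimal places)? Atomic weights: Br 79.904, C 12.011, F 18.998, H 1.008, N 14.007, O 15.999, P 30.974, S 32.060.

First, the molecular formula is C6H4F3NO2S (counting implicit H from valence).
  C: 6 × 12.011 = 72.066
  F: 3 × 18.998 = 56.994
  H: 4 × 1.008 = 4.032
  N: 1 × 14.007 = 14.007
  O: 2 × 15.999 = 31.998
  S: 1 × 32.060 = 32.060
Sum: 6×12.011 + 3×18.998 + 4×1.008 + 1×14.007 + 2×15.999 + 1×32.060 = 211.157 → 211.16 g/mol.

211.16 g/mol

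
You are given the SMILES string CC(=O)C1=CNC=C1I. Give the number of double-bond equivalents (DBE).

4

Degree of unsaturation = (number of rings) + (number of π bonds).
Ring closures in the SMILES: 1.
π bonds: 3 double bonds (each 1 DoU) → 3 DoU from unsaturation.
Total DoU = 1 + 3 = 4.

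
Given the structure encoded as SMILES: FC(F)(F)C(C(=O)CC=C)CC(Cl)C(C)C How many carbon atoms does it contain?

11

Count every carbon token in the SMILES (each C, including those in ring-closure positions and inside branches).
Carbon count: 11.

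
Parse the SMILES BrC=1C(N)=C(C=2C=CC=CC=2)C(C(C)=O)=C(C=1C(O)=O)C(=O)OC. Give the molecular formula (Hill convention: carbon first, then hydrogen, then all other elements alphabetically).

C17H14BrNO5

Walk through each heavy atom and fill implicit hydrogens from standard valence (C 4, N 3, O 2, S 2, halogen 1):
  atom 1: Br (halogen, monovalent) → 0 H
  atom 2: C, bond orders sum to 4 (valence 4) → 0 H
  atom 3: C, bond orders sum to 4 (valence 4) → 0 H
  atom 4: N, bond orders sum to 1 (valence 3) → 2 H
  atom 5: C, bond orders sum to 4 (valence 4) → 0 H
  atom 6: C, bond orders sum to 4 (valence 4) → 0 H
  atom 7: C, bond orders sum to 3 (valence 4) → 1 H
  atom 8: C, bond orders sum to 3 (valence 4) → 1 H
  atom 9: C, bond orders sum to 3 (valence 4) → 1 H
  atom 10: C, bond orders sum to 3 (valence 4) → 1 H
  atom 11: C, bond orders sum to 3 (valence 4) → 1 H
  atom 12: C, bond orders sum to 4 (valence 4) → 0 H
  atom 13: C, bond orders sum to 4 (valence 4) → 0 H
  atom 14: C, bond orders sum to 1 (valence 4) → 3 H
  atom 15: O, bond orders sum to 2 (valence 2) → 0 H
  atom 16: C, bond orders sum to 4 (valence 4) → 0 H
  atom 17: C, bond orders sum to 4 (valence 4) → 0 H
  atom 18: C, bond orders sum to 4 (valence 4) → 0 H
  atom 19: O, bond orders sum to 1 (valence 2) → 1 H
  atom 20: O, bond orders sum to 2 (valence 2) → 0 H
  atom 21: C, bond orders sum to 4 (valence 4) → 0 H
  atom 22: O, bond orders sum to 2 (valence 2) → 0 H
  atom 23: O, bond orders sum to 2 (valence 2) → 0 H
  atom 24: C, bond orders sum to 1 (valence 4) → 3 H
Totals → C:17, H:14, Br:1, N:1, O:5.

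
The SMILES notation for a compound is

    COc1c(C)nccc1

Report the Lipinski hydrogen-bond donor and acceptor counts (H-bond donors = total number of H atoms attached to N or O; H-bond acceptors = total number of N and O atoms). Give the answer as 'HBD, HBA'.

Donors: find every N or O and count the H atoms it carries.
  atom 2 (O): bond orders sum to 2 → 0 H
  atom 6 (N): bond orders sum to 3 → 0 H
Lipinski HBD = 0.
Acceptors: N atoms = 1, O atoms = 1 → HBA = 2.

0, 2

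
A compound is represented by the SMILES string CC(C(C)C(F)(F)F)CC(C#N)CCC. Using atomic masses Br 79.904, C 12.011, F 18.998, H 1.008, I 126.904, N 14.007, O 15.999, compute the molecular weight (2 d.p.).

221.27 g/mol

First, the molecular formula is C11H18F3N (counting implicit H from valence).
  C: 11 × 12.011 = 132.121
  F: 3 × 18.998 = 56.994
  H: 18 × 1.008 = 18.144
  N: 1 × 14.007 = 14.007
Sum: 11×12.011 + 3×18.998 + 18×1.008 + 1×14.007 = 221.266 → 221.27 g/mol.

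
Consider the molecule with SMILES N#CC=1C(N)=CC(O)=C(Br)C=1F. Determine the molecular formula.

Walk through each heavy atom and fill implicit hydrogens from standard valence (C 4, N 3, O 2, S 2, halogen 1):
  atom 1: N, bond orders sum to 3 (valence 3) → 0 H
  atom 2: C, bond orders sum to 4 (valence 4) → 0 H
  atom 3: C, bond orders sum to 4 (valence 4) → 0 H
  atom 4: C, bond orders sum to 4 (valence 4) → 0 H
  atom 5: N, bond orders sum to 1 (valence 3) → 2 H
  atom 6: C, bond orders sum to 3 (valence 4) → 1 H
  atom 7: C, bond orders sum to 4 (valence 4) → 0 H
  atom 8: O, bond orders sum to 1 (valence 2) → 1 H
  atom 9: C, bond orders sum to 4 (valence 4) → 0 H
  atom 10: Br (halogen, monovalent) → 0 H
  atom 11: C, bond orders sum to 4 (valence 4) → 0 H
  atom 12: F (halogen, monovalent) → 0 H
Totals → C:7, H:4, Br:1, F:1, N:2, O:1.
In Hill order: C7H4BrFN2O.

C7H4BrFN2O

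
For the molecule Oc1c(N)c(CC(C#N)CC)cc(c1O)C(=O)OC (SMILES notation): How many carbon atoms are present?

Count every carbon token in the SMILES (each C, including those in ring-closure positions and inside branches).
Carbon count: 13.

13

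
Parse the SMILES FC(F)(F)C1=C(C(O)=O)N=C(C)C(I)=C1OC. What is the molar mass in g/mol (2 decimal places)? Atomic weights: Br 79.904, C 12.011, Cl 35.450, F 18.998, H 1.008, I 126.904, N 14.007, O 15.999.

First, the molecular formula is C9H7F3INO3 (counting implicit H from valence).
  C: 9 × 12.011 = 108.099
  F: 3 × 18.998 = 56.994
  H: 7 × 1.008 = 7.056
  I: 1 × 126.904 = 126.904
  N: 1 × 14.007 = 14.007
  O: 3 × 15.999 = 47.997
Sum: 9×12.011 + 3×18.998 + 7×1.008 + 1×126.904 + 1×14.007 + 3×15.999 = 361.057 → 361.06 g/mol.

361.06 g/mol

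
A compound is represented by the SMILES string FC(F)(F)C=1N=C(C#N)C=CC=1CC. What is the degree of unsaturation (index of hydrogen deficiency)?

Degree of unsaturation = (number of rings) + (number of π bonds).
Ring closures in the SMILES: 1.
π bonds: 3 double bonds (each 1 DoU), 1 triple bond (each 2 DoU) → 5 DoU from unsaturation.
Total DoU = 1 + 5 = 6.

6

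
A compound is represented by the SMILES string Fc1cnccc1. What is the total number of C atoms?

Count every carbon token in the SMILES (each C, including those in ring-closure positions and inside branches).
Carbon count: 5.

5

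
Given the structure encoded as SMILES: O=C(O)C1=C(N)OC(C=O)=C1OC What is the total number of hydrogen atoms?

7

Walk through each heavy atom and fill implicit hydrogens from standard valence (C 4, N 3, O 2, S 2, halogen 1):
  atom 1: O, bond orders sum to 2 (valence 2) → 0 H
  atom 2: C, bond orders sum to 4 (valence 4) → 0 H
  atom 3: O, bond orders sum to 1 (valence 2) → 1 H
  atom 4: C, bond orders sum to 4 (valence 4) → 0 H
  atom 5: C, bond orders sum to 4 (valence 4) → 0 H
  atom 6: N, bond orders sum to 1 (valence 3) → 2 H
  atom 7: O, bond orders sum to 2 (valence 2) → 0 H
  atom 8: C, bond orders sum to 4 (valence 4) → 0 H
  atom 9: C, bond orders sum to 3 (valence 4) → 1 H
  atom 10: O, bond orders sum to 2 (valence 2) → 0 H
  atom 11: C, bond orders sum to 4 (valence 4) → 0 H
  atom 12: O, bond orders sum to 2 (valence 2) → 0 H
  atom 13: C, bond orders sum to 1 (valence 4) → 3 H
Total hydrogens: 7.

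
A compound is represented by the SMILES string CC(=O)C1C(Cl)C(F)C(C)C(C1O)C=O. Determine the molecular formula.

Walk through each heavy atom and fill implicit hydrogens from standard valence (C 4, N 3, O 2, S 2, halogen 1):
  atom 1: C, bond orders sum to 1 (valence 4) → 3 H
  atom 2: C, bond orders sum to 4 (valence 4) → 0 H
  atom 3: O, bond orders sum to 2 (valence 2) → 0 H
  atom 4: C, bond orders sum to 3 (valence 4) → 1 H
  atom 5: C, bond orders sum to 3 (valence 4) → 1 H
  atom 6: Cl (halogen, monovalent) → 0 H
  atom 7: C, bond orders sum to 3 (valence 4) → 1 H
  atom 8: F (halogen, monovalent) → 0 H
  atom 9: C, bond orders sum to 3 (valence 4) → 1 H
  atom 10: C, bond orders sum to 1 (valence 4) → 3 H
  atom 11: C, bond orders sum to 3 (valence 4) → 1 H
  atom 12: C, bond orders sum to 3 (valence 4) → 1 H
  atom 13: O, bond orders sum to 1 (valence 2) → 1 H
  atom 14: C, bond orders sum to 3 (valence 4) → 1 H
  atom 15: O, bond orders sum to 2 (valence 2) → 0 H
Totals → C:10, H:14, Cl:1, F:1, O:3.
In Hill order: C10H14ClFO3.

C10H14ClFO3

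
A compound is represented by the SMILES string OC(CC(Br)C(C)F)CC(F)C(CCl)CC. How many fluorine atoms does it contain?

Scan the SMILES for F atoms (remember two-letter symbols like Cl and Br are single atoms).
Fluorine count: 2.

2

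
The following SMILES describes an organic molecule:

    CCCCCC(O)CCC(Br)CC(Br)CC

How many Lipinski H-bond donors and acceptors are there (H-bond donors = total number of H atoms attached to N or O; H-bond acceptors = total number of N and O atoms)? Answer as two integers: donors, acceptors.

Donors: find every N or O and count the H atoms it carries.
  atom 7 (O): bond orders sum to 1 → 1 H
Lipinski HBD = 1.
Acceptors: N atoms = 0, O atoms = 1 → HBA = 1.

1, 1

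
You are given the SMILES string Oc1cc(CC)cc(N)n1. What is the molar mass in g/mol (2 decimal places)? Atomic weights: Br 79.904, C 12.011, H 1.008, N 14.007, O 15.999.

138.17 g/mol

First, the molecular formula is C7H10N2O (counting implicit H from valence).
  C: 7 × 12.011 = 84.077
  H: 10 × 1.008 = 10.080
  N: 2 × 14.007 = 28.014
  O: 1 × 15.999 = 15.999
Sum: 7×12.011 + 10×1.008 + 2×14.007 + 1×15.999 = 138.170 → 138.17 g/mol.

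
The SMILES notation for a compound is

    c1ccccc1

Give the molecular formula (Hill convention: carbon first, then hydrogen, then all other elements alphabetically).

Walk through each heavy atom and fill implicit hydrogens from standard valence (C 4, N 3, O 2, S 2, halogen 1); for lowercase aromatic atoms, an aromatic c carries 1 H when it has two neighbours and 0 H with three, and aromatic n carries 0 H:
  atom 1: aromatic c, 2 neighbours → 1 H
  atom 2: aromatic c, 2 neighbours → 1 H
  atom 3: aromatic c, 2 neighbours → 1 H
  atom 4: aromatic c, 2 neighbours → 1 H
  atom 5: aromatic c, 2 neighbours → 1 H
  atom 6: aromatic c, 2 neighbours → 1 H
Totals → C:6, H:6.
In Hill order: C6H6.

C6H6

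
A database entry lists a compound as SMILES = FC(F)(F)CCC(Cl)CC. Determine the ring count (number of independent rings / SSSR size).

0

In SMILES, each pair of matching ring-closure digits denotes one ring-closing bond; the number of such bonds equals the number of independent rings.
Ring-closure bonds here: 0.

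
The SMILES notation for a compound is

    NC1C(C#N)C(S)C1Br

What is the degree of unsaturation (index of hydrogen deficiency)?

3

Degree of unsaturation = (number of rings) + (number of π bonds).
Ring closures in the SMILES: 1.
π bonds: 1 triple bond (each 2 DoU) → 2 DoU from unsaturation.
Total DoU = 1 + 2 = 3.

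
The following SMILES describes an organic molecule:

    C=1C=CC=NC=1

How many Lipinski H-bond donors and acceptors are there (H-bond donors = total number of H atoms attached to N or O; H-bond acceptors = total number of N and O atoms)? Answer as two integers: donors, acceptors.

0, 1

Donors: find every N or O and count the H atoms it carries.
  atom 5 (N): bond orders sum to 3 → 0 H
Lipinski HBD = 0.
Acceptors: N atoms = 1, O atoms = 0 → HBA = 1.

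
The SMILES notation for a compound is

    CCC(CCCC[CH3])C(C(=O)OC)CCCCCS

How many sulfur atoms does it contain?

Scan the SMILES for S atoms (remember two-letter symbols like Cl and Br are single atoms).
Sulfur count: 1.

1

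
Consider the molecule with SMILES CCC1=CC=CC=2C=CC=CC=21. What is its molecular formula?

Walk through each heavy atom and fill implicit hydrogens from standard valence (C 4, N 3, O 2, S 2, halogen 1):
  atom 1: C, bond orders sum to 1 (valence 4) → 3 H
  atom 2: C, bond orders sum to 2 (valence 4) → 2 H
  atom 3: C, bond orders sum to 4 (valence 4) → 0 H
  atom 4: C, bond orders sum to 3 (valence 4) → 1 H
  atom 5: C, bond orders sum to 3 (valence 4) → 1 H
  atom 6: C, bond orders sum to 3 (valence 4) → 1 H
  atom 7: C, bond orders sum to 4 (valence 4) → 0 H
  atom 8: C, bond orders sum to 3 (valence 4) → 1 H
  atom 9: C, bond orders sum to 3 (valence 4) → 1 H
  atom 10: C, bond orders sum to 3 (valence 4) → 1 H
  atom 11: C, bond orders sum to 3 (valence 4) → 1 H
  atom 12: C, bond orders sum to 4 (valence 4) → 0 H
Totals → C:12, H:12.
In Hill order: C12H12.

C12H12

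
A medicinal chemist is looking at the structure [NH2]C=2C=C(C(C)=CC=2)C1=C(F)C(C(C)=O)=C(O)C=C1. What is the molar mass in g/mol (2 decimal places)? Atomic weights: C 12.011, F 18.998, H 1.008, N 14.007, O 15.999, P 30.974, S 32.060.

First, the molecular formula is C15H14FNO2 (counting implicit H from valence).
  C: 15 × 12.011 = 180.165
  F: 1 × 18.998 = 18.998
  H: 14 × 1.008 = 14.112
  N: 1 × 14.007 = 14.007
  O: 2 × 15.999 = 31.998
Sum: 15×12.011 + 1×18.998 + 14×1.008 + 1×14.007 + 2×15.999 = 259.280 → 259.28 g/mol.

259.28 g/mol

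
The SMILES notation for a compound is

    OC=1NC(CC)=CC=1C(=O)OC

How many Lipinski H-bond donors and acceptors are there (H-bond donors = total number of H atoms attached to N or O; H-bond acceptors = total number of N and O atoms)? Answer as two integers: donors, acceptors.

2, 4

Donors: find every N or O and count the H atoms it carries.
  atom 1 (O): bond orders sum to 1 → 1 H
  atom 3 (N): bond orders sum to 2 → 1 H
  atom 10 (O): bond orders sum to 2 → 0 H
  atom 11 (O): bond orders sum to 2 → 0 H
Lipinski HBD = 2.
Acceptors: N atoms = 1, O atoms = 3 → HBA = 4.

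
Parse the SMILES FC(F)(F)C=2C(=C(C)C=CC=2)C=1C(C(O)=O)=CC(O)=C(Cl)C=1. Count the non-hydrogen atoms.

Every atom symbol written in the SMILES (organic subset) is one heavy atom; implicit H are not written.
Heavy atoms by element → C:15, Cl:1, F:3, O:3.
Total: 22.

22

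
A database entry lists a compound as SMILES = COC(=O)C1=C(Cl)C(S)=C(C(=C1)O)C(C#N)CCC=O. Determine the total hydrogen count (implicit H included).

12

Walk through each heavy atom and fill implicit hydrogens from standard valence (C 4, N 3, O 2, S 2, halogen 1):
  atom 1: C, bond orders sum to 1 (valence 4) → 3 H
  atom 2: O, bond orders sum to 2 (valence 2) → 0 H
  atom 3: C, bond orders sum to 4 (valence 4) → 0 H
  atom 4: O, bond orders sum to 2 (valence 2) → 0 H
  atom 5: C, bond orders sum to 4 (valence 4) → 0 H
  atom 6: C, bond orders sum to 4 (valence 4) → 0 H
  atom 7: Cl (halogen, monovalent) → 0 H
  atom 8: C, bond orders sum to 4 (valence 4) → 0 H
  atom 9: S, bond orders sum to 1 (valence 2) → 1 H
  atom 10: C, bond orders sum to 4 (valence 4) → 0 H
  atom 11: C, bond orders sum to 4 (valence 4) → 0 H
  atom 12: C, bond orders sum to 3 (valence 4) → 1 H
  atom 13: O, bond orders sum to 1 (valence 2) → 1 H
  atom 14: C, bond orders sum to 3 (valence 4) → 1 H
  atom 15: C, bond orders sum to 4 (valence 4) → 0 H
  atom 16: N, bond orders sum to 3 (valence 3) → 0 H
  atom 17: C, bond orders sum to 2 (valence 4) → 2 H
  atom 18: C, bond orders sum to 2 (valence 4) → 2 H
  atom 19: C, bond orders sum to 3 (valence 4) → 1 H
  atom 20: O, bond orders sum to 2 (valence 2) → 0 H
Total hydrogens: 12.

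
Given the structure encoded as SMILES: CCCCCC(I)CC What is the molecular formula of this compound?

C8H17I

Walk through each heavy atom and fill implicit hydrogens from standard valence (C 4, N 3, O 2, S 2, halogen 1):
  atom 1: C, bond orders sum to 1 (valence 4) → 3 H
  atom 2: C, bond orders sum to 2 (valence 4) → 2 H
  atom 3: C, bond orders sum to 2 (valence 4) → 2 H
  atom 4: C, bond orders sum to 2 (valence 4) → 2 H
  atom 5: C, bond orders sum to 2 (valence 4) → 2 H
  atom 6: C, bond orders sum to 3 (valence 4) → 1 H
  atom 7: I (halogen, monovalent) → 0 H
  atom 8: C, bond orders sum to 2 (valence 4) → 2 H
  atom 9: C, bond orders sum to 1 (valence 4) → 3 H
Totals → C:8, H:17, I:1.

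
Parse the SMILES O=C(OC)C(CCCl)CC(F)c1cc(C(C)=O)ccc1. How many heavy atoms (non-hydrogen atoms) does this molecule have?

Every atom symbol written in the SMILES (organic subset) is one heavy atom; implicit H are not written.
Heavy atoms by element → C:15, Cl:1, F:1, O:3.
Total: 20.

20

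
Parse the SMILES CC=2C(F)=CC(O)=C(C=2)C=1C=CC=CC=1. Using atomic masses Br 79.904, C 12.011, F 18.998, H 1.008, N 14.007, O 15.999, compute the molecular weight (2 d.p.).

First, the molecular formula is C13H11FO (counting implicit H from valence).
  C: 13 × 12.011 = 156.143
  F: 1 × 18.998 = 18.998
  H: 11 × 1.008 = 11.088
  O: 1 × 15.999 = 15.999
Sum: 13×12.011 + 1×18.998 + 11×1.008 + 1×15.999 = 202.228 → 202.23 g/mol.

202.23 g/mol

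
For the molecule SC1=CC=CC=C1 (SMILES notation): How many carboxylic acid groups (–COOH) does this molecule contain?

0

Scan the SMILES for the carboxylic acid motif — none present.
Groups that are present: 1 thiol.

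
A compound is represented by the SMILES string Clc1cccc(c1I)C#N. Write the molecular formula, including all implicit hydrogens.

C7H3ClIN

Walk through each heavy atom and fill implicit hydrogens from standard valence (C 4, N 3, O 2, S 2, halogen 1); for lowercase aromatic atoms, an aromatic c carries 1 H when it has two neighbours and 0 H with three, and aromatic n carries 0 H:
  atom 1: Cl (halogen, monovalent) → 0 H
  atom 2: aromatic c, 3 neighbours → 0 H
  atom 3: aromatic c, 2 neighbours → 1 H
  atom 4: aromatic c, 2 neighbours → 1 H
  atom 5: aromatic c, 2 neighbours → 1 H
  atom 6: aromatic c, 3 neighbours → 0 H
  atom 7: aromatic c, 3 neighbours → 0 H
  atom 8: I (halogen, monovalent) → 0 H
  atom 9: C, bond orders sum to 4 (valence 4) → 0 H
  atom 10: N, bond orders sum to 3 (valence 3) → 0 H
Totals → C:7, H:3, Cl:1, I:1, N:1.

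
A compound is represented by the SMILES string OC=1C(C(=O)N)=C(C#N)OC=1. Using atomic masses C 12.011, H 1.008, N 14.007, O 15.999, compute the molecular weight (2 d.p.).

First, the molecular formula is C6H4N2O3 (counting implicit H from valence).
  C: 6 × 12.011 = 72.066
  H: 4 × 1.008 = 4.032
  N: 2 × 14.007 = 28.014
  O: 3 × 15.999 = 47.997
Sum: 6×12.011 + 4×1.008 + 2×14.007 + 3×15.999 = 152.109 → 152.11 g/mol.

152.11 g/mol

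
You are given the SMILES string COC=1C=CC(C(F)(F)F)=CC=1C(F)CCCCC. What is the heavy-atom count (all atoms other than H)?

19

Every atom symbol written in the SMILES (organic subset) is one heavy atom; implicit H are not written.
Heavy atoms by element → C:14, F:4, O:1.
Total: 19.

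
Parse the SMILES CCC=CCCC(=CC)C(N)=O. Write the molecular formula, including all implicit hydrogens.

C10H17NO

Walk through each heavy atom and fill implicit hydrogens from standard valence (C 4, N 3, O 2, S 2, halogen 1):
  atom 1: C, bond orders sum to 1 (valence 4) → 3 H
  atom 2: C, bond orders sum to 2 (valence 4) → 2 H
  atom 3: C, bond orders sum to 3 (valence 4) → 1 H
  atom 4: C, bond orders sum to 3 (valence 4) → 1 H
  atom 5: C, bond orders sum to 2 (valence 4) → 2 H
  atom 6: C, bond orders sum to 2 (valence 4) → 2 H
  atom 7: C, bond orders sum to 4 (valence 4) → 0 H
  atom 8: C, bond orders sum to 3 (valence 4) → 1 H
  atom 9: C, bond orders sum to 1 (valence 4) → 3 H
  atom 10: C, bond orders sum to 4 (valence 4) → 0 H
  atom 11: N, bond orders sum to 1 (valence 3) → 2 H
  atom 12: O, bond orders sum to 2 (valence 2) → 0 H
Totals → C:10, H:17, N:1, O:1.
In Hill order: C10H17NO.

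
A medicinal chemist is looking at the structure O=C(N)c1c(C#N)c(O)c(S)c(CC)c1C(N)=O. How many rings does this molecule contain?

In SMILES, each pair of matching ring-closure digits denotes one ring-closing bond; the number of such bonds equals the number of independent rings.
Ring-closure bonds here: 1.

1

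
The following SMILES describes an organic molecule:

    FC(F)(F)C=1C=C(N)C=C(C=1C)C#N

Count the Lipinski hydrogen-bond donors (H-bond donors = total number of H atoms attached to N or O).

Donors: find every N or O and count the H atoms it carries.
  atom 8 (N): bond orders sum to 1 → 2 H
  atom 14 (N): bond orders sum to 3 → 0 H
Lipinski HBD = 2.

2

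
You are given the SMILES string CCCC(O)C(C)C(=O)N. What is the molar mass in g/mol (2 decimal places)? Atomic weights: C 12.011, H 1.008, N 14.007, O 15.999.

145.20 g/mol

First, the molecular formula is C7H15NO2 (counting implicit H from valence).
  C: 7 × 12.011 = 84.077
  H: 15 × 1.008 = 15.120
  N: 1 × 14.007 = 14.007
  O: 2 × 15.999 = 31.998
Sum: 7×12.011 + 15×1.008 + 1×14.007 + 2×15.999 = 145.202 → 145.20 g/mol.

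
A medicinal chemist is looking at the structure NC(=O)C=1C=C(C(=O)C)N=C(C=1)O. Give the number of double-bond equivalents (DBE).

6

Molecular formula: C8H8N2O3.
DoU = (2C + 2 + N − H − X) / 2, where X is the halogen count and O/S are ignored.
    = (2·8 + 2 + 2 − 8 − 0) / 2 = 12 / 2 = 6.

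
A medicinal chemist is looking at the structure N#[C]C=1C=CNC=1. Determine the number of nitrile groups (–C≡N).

The nitrile motif appears at heavy-atom position 2 in the SMILES.
Nitrile count: 1.

1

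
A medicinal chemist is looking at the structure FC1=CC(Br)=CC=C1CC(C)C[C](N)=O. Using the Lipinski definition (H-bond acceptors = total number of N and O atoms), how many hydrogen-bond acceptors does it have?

2

N atoms: 1; O atoms: 1.
Lipinski HBA = 1 + 1 = 2.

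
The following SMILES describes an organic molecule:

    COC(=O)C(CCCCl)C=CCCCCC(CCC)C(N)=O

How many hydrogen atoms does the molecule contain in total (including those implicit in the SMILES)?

Walk through each heavy atom and fill implicit hydrogens from standard valence (C 4, N 3, O 2, S 2, halogen 1):
  atom 1: C, bond orders sum to 1 (valence 4) → 3 H
  atom 2: O, bond orders sum to 2 (valence 2) → 0 H
  atom 3: C, bond orders sum to 4 (valence 4) → 0 H
  atom 4: O, bond orders sum to 2 (valence 2) → 0 H
  atom 5: C, bond orders sum to 3 (valence 4) → 1 H
  atom 6: C, bond orders sum to 2 (valence 4) → 2 H
  atom 7: C, bond orders sum to 2 (valence 4) → 2 H
  atom 8: C, bond orders sum to 2 (valence 4) → 2 H
  atom 9: Cl (halogen, monovalent) → 0 H
  atom 10: C, bond orders sum to 3 (valence 4) → 1 H
  atom 11: C, bond orders sum to 3 (valence 4) → 1 H
  atom 12: C, bond orders sum to 2 (valence 4) → 2 H
  atom 13: C, bond orders sum to 2 (valence 4) → 2 H
  atom 14: C, bond orders sum to 2 (valence 4) → 2 H
  atom 15: C, bond orders sum to 2 (valence 4) → 2 H
  atom 16: C, bond orders sum to 3 (valence 4) → 1 H
  atom 17: C, bond orders sum to 2 (valence 4) → 2 H
  atom 18: C, bond orders sum to 2 (valence 4) → 2 H
  atom 19: C, bond orders sum to 1 (valence 4) → 3 H
  atom 20: C, bond orders sum to 4 (valence 4) → 0 H
  atom 21: N, bond orders sum to 1 (valence 3) → 2 H
  atom 22: O, bond orders sum to 2 (valence 2) → 0 H
Total hydrogens: 30.

30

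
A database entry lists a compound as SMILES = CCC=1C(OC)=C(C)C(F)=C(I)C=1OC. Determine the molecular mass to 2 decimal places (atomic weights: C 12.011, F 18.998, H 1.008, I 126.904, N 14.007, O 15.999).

First, the molecular formula is C11H14FIO2 (counting implicit H from valence).
  C: 11 × 12.011 = 132.121
  F: 1 × 18.998 = 18.998
  H: 14 × 1.008 = 14.112
  I: 1 × 126.904 = 126.904
  O: 2 × 15.999 = 31.998
Sum: 11×12.011 + 1×18.998 + 14×1.008 + 1×126.904 + 2×15.999 = 324.133 → 324.13 g/mol.

324.13 g/mol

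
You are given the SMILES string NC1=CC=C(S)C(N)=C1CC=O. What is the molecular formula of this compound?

C8H10N2OS

Walk through each heavy atom and fill implicit hydrogens from standard valence (C 4, N 3, O 2, S 2, halogen 1):
  atom 1: N, bond orders sum to 1 (valence 3) → 2 H
  atom 2: C, bond orders sum to 4 (valence 4) → 0 H
  atom 3: C, bond orders sum to 3 (valence 4) → 1 H
  atom 4: C, bond orders sum to 3 (valence 4) → 1 H
  atom 5: C, bond orders sum to 4 (valence 4) → 0 H
  atom 6: S, bond orders sum to 1 (valence 2) → 1 H
  atom 7: C, bond orders sum to 4 (valence 4) → 0 H
  atom 8: N, bond orders sum to 1 (valence 3) → 2 H
  atom 9: C, bond orders sum to 4 (valence 4) → 0 H
  atom 10: C, bond orders sum to 2 (valence 4) → 2 H
  atom 11: C, bond orders sum to 3 (valence 4) → 1 H
  atom 12: O, bond orders sum to 2 (valence 2) → 0 H
Totals → C:8, H:10, N:2, O:1, S:1.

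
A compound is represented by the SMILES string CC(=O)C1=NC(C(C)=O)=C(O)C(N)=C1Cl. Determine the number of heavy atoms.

15

Every atom symbol written in the SMILES (organic subset) is one heavy atom; implicit H are not written.
Heavy atoms by element → C:9, Cl:1, N:2, O:3.
Total: 15.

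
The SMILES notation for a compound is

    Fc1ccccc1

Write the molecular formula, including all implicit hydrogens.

C6H5F

Walk through each heavy atom and fill implicit hydrogens from standard valence (C 4, N 3, O 2, S 2, halogen 1); for lowercase aromatic atoms, an aromatic c carries 1 H when it has two neighbours and 0 H with three, and aromatic n carries 0 H:
  atom 1: F (halogen, monovalent) → 0 H
  atom 2: aromatic c, 3 neighbours → 0 H
  atom 3: aromatic c, 2 neighbours → 1 H
  atom 4: aromatic c, 2 neighbours → 1 H
  atom 5: aromatic c, 2 neighbours → 1 H
  atom 6: aromatic c, 2 neighbours → 1 H
  atom 7: aromatic c, 2 neighbours → 1 H
Totals → C:6, H:5, F:1.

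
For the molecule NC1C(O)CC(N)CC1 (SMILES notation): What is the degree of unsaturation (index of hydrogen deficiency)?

Degree of unsaturation = (number of rings) + (number of π bonds).
Ring closures in the SMILES: 1.
π bonds: none → 0 DoU from unsaturation.
Total DoU = 1 + 0 = 1.

1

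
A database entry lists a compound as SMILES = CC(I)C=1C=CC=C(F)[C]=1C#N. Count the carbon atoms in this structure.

9

Count every carbon token in the SMILES (each C, including those in ring-closure positions and inside branches).
Carbon count: 9.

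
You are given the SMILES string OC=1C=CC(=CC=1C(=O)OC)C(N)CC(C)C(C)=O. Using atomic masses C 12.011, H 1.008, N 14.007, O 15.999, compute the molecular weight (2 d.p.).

265.31 g/mol

First, the molecular formula is C14H19NO4 (counting implicit H from valence).
  C: 14 × 12.011 = 168.154
  H: 19 × 1.008 = 19.152
  N: 1 × 14.007 = 14.007
  O: 4 × 15.999 = 63.996
Sum: 14×12.011 + 19×1.008 + 1×14.007 + 4×15.999 = 265.309 → 265.31 g/mol.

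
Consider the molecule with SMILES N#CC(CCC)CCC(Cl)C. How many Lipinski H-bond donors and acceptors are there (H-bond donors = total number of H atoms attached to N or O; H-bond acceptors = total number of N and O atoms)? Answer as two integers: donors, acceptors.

Donors: find every N or O and count the H atoms it carries.
  atom 1 (N): bond orders sum to 3 → 0 H
Lipinski HBD = 0.
Acceptors: N atoms = 1, O atoms = 0 → HBA = 1.

0, 1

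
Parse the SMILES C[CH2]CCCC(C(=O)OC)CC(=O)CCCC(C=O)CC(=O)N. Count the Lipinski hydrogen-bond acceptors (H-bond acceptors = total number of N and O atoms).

6

N atoms: 1; O atoms: 5.
Lipinski HBA = 1 + 5 = 6.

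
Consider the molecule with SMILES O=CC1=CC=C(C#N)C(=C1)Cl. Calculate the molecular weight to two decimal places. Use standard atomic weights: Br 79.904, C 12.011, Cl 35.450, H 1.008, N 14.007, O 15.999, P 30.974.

165.58 g/mol

First, the molecular formula is C8H4ClNO (counting implicit H from valence).
  C: 8 × 12.011 = 96.088
  Cl: 1 × 35.450 = 35.450
  H: 4 × 1.008 = 4.032
  N: 1 × 14.007 = 14.007
  O: 1 × 15.999 = 15.999
Sum: 8×12.011 + 1×35.450 + 4×1.008 + 1×14.007 + 1×15.999 = 165.576 → 165.58 g/mol.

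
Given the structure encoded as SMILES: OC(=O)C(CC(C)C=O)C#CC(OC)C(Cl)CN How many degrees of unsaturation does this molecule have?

4

Degree of unsaturation = (number of rings) + (number of π bonds).
Ring closures in the SMILES: 0.
π bonds: 2 double bonds (each 1 DoU), 1 triple bond (each 2 DoU) → 4 DoU from unsaturation.
Total DoU = 0 + 4 = 4.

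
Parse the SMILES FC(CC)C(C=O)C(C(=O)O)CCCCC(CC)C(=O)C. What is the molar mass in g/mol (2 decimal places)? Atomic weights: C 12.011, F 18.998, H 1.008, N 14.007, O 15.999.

302.39 g/mol

First, the molecular formula is C16H27FO4 (counting implicit H from valence).
  C: 16 × 12.011 = 192.176
  F: 1 × 18.998 = 18.998
  H: 27 × 1.008 = 27.216
  O: 4 × 15.999 = 63.996
Sum: 16×12.011 + 1×18.998 + 27×1.008 + 4×15.999 = 302.386 → 302.39 g/mol.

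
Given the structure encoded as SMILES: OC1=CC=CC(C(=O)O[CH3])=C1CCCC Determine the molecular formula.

Walk through each heavy atom and fill implicit hydrogens from standard valence (C 4, N 3, O 2, S 2, halogen 1):
  atom 1: O, bond orders sum to 1 (valence 2) → 1 H
  atom 2: C, bond orders sum to 4 (valence 4) → 0 H
  atom 3: C, bond orders sum to 3 (valence 4) → 1 H
  atom 4: C, bond orders sum to 3 (valence 4) → 1 H
  atom 5: C, bond orders sum to 3 (valence 4) → 1 H
  atom 6: C, bond orders sum to 4 (valence 4) → 0 H
  atom 7: C, bond orders sum to 4 (valence 4) → 0 H
  atom 8: O, bond orders sum to 2 (valence 2) → 0 H
  atom 9: O, bond orders sum to 2 (valence 2) → 0 H
  atom 10: C with explicit H count 3
  atom 11: C, bond orders sum to 4 (valence 4) → 0 H
  atom 12: C, bond orders sum to 2 (valence 4) → 2 H
  atom 13: C, bond orders sum to 2 (valence 4) → 2 H
  atom 14: C, bond orders sum to 2 (valence 4) → 2 H
  atom 15: C, bond orders sum to 1 (valence 4) → 3 H
Totals → C:12, H:16, O:3.
In Hill order: C12H16O3.

C12H16O3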